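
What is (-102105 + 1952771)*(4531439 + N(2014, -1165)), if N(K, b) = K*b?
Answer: 4043943945914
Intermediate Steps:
(-102105 + 1952771)*(4531439 + N(2014, -1165)) = (-102105 + 1952771)*(4531439 + 2014*(-1165)) = 1850666*(4531439 - 2346310) = 1850666*2185129 = 4043943945914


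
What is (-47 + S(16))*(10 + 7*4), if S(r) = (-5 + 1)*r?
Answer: -4218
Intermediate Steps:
S(r) = -4*r
(-47 + S(16))*(10 + 7*4) = (-47 - 4*16)*(10 + 7*4) = (-47 - 64)*(10 + 28) = -111*38 = -4218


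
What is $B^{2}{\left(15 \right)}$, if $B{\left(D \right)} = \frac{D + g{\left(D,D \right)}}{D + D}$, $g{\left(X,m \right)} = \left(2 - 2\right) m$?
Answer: $\frac{1}{4} \approx 0.25$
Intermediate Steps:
$g{\left(X,m \right)} = 0$ ($g{\left(X,m \right)} = 0 m = 0$)
$B{\left(D \right)} = \frac{1}{2}$ ($B{\left(D \right)} = \frac{D + 0}{D + D} = \frac{D}{2 D} = D \frac{1}{2 D} = \frac{1}{2}$)
$B^{2}{\left(15 \right)} = \left(\frac{1}{2}\right)^{2} = \frac{1}{4}$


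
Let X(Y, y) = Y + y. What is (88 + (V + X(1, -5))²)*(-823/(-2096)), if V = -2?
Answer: 25513/524 ≈ 48.689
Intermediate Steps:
(88 + (V + X(1, -5))²)*(-823/(-2096)) = (88 + (-2 + (1 - 5))²)*(-823/(-2096)) = (88 + (-2 - 4)²)*(-823*(-1/2096)) = (88 + (-6)²)*(823/2096) = (88 + 36)*(823/2096) = 124*(823/2096) = 25513/524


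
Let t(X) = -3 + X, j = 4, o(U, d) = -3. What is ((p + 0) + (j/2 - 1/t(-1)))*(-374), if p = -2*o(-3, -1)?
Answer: -6171/2 ≈ -3085.5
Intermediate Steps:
p = 6 (p = -2*(-3) = 6)
((p + 0) + (j/2 - 1/t(-1)))*(-374) = ((6 + 0) + (4/2 - 1/(-3 - 1)))*(-374) = (6 + (4*(1/2) - 1/(-4)))*(-374) = (6 + (2 - 1*(-1/4)))*(-374) = (6 + (2 + 1/4))*(-374) = (6 + 9/4)*(-374) = (33/4)*(-374) = -6171/2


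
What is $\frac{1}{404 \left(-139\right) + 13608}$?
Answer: $- \frac{1}{42548} \approx -2.3503 \cdot 10^{-5}$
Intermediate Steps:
$\frac{1}{404 \left(-139\right) + 13608} = \frac{1}{-56156 + 13608} = \frac{1}{-42548} = - \frac{1}{42548}$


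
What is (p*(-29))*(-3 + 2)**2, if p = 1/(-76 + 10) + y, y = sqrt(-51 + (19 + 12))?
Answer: 29/66 - 58*I*sqrt(5) ≈ 0.43939 - 129.69*I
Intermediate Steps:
y = 2*I*sqrt(5) (y = sqrt(-51 + 31) = sqrt(-20) = 2*I*sqrt(5) ≈ 4.4721*I)
p = -1/66 + 2*I*sqrt(5) (p = 1/(-76 + 10) + 2*I*sqrt(5) = 1/(-66) + 2*I*sqrt(5) = -1/66 + 2*I*sqrt(5) ≈ -0.015152 + 4.4721*I)
(p*(-29))*(-3 + 2)**2 = ((-1/66 + 2*I*sqrt(5))*(-29))*(-3 + 2)**2 = (29/66 - 58*I*sqrt(5))*(-1)**2 = (29/66 - 58*I*sqrt(5))*1 = 29/66 - 58*I*sqrt(5)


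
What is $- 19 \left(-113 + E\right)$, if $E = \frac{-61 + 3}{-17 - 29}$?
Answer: $\frac{48830}{23} \approx 2123.0$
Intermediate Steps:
$E = \frac{29}{23}$ ($E = - \frac{58}{-46} = \left(-58\right) \left(- \frac{1}{46}\right) = \frac{29}{23} \approx 1.2609$)
$- 19 \left(-113 + E\right) = - 19 \left(-113 + \frac{29}{23}\right) = \left(-19\right) \left(- \frac{2570}{23}\right) = \frac{48830}{23}$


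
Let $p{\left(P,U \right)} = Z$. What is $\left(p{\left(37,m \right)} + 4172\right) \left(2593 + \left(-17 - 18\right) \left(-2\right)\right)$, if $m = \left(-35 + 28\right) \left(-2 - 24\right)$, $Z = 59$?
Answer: $11267153$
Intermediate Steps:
$m = 182$ ($m = \left(-7\right) \left(-26\right) = 182$)
$p{\left(P,U \right)} = 59$
$\left(p{\left(37,m \right)} + 4172\right) \left(2593 + \left(-17 - 18\right) \left(-2\right)\right) = \left(59 + 4172\right) \left(2593 + \left(-17 - 18\right) \left(-2\right)\right) = 4231 \left(2593 - -70\right) = 4231 \left(2593 + 70\right) = 4231 \cdot 2663 = 11267153$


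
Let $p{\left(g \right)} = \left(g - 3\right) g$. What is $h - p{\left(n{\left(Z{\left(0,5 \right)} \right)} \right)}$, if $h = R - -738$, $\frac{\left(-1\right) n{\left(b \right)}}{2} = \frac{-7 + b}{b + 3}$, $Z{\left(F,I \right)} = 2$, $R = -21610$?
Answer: $-20870$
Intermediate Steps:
$n{\left(b \right)} = - \frac{2 \left(-7 + b\right)}{3 + b}$ ($n{\left(b \right)} = - 2 \frac{-7 + b}{b + 3} = - 2 \frac{-7 + b}{3 + b} = - \frac{2 \left(-7 + b\right)}{3 + b}$)
$p{\left(g \right)} = g \left(-3 + g\right)$ ($p{\left(g \right)} = \left(-3 + g\right) g = g \left(-3 + g\right)$)
$h = -20872$ ($h = -21610 - -738 = -21610 + 738 = -20872$)
$h - p{\left(n{\left(Z{\left(0,5 \right)} \right)} \right)} = -20872 - \frac{2 \left(7 - 2\right)}{3 + 2} \left(-3 + \frac{2 \left(7 - 2\right)}{3 + 2}\right) = -20872 - \frac{2 \left(7 - 2\right)}{5} \left(-3 + \frac{2 \left(7 - 2\right)}{5}\right) = -20872 - 2 \cdot \frac{1}{5} \cdot 5 \left(-3 + 2 \cdot \frac{1}{5} \cdot 5\right) = -20872 - 2 \left(-3 + 2\right) = -20872 - 2 \left(-1\right) = -20872 - -2 = -20872 + 2 = -20870$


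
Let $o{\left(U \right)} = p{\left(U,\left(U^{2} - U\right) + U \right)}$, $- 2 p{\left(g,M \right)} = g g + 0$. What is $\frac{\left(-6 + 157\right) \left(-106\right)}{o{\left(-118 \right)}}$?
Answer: $\frac{8003}{3481} \approx 2.2991$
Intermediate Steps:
$p{\left(g,M \right)} = - \frac{g^{2}}{2}$ ($p{\left(g,M \right)} = - \frac{g g + 0}{2} = - \frac{g^{2} + 0}{2} = - \frac{g^{2}}{2}$)
$o{\left(U \right)} = - \frac{U^{2}}{2}$
$\frac{\left(-6 + 157\right) \left(-106\right)}{o{\left(-118 \right)}} = \frac{\left(-6 + 157\right) \left(-106\right)}{\left(- \frac{1}{2}\right) \left(-118\right)^{2}} = \frac{151 \left(-106\right)}{\left(- \frac{1}{2}\right) 13924} = - \frac{16006}{-6962} = \left(-16006\right) \left(- \frac{1}{6962}\right) = \frac{8003}{3481}$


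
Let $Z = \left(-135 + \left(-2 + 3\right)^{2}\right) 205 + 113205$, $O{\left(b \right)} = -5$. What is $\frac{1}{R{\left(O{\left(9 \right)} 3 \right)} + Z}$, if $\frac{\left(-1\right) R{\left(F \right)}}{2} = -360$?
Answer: $\frac{1}{86455} \approx 1.1567 \cdot 10^{-5}$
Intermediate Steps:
$Z = 85735$ ($Z = \left(-135 + 1^{2}\right) 205 + 113205 = \left(-135 + 1\right) 205 + 113205 = \left(-134\right) 205 + 113205 = -27470 + 113205 = 85735$)
$R{\left(F \right)} = 720$ ($R{\left(F \right)} = \left(-2\right) \left(-360\right) = 720$)
$\frac{1}{R{\left(O{\left(9 \right)} 3 \right)} + Z} = \frac{1}{720 + 85735} = \frac{1}{86455}$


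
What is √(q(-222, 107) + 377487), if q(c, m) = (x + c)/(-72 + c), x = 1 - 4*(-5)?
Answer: √73987586/14 ≈ 614.40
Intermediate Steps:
x = 21 (x = 1 + 20 = 21)
q(c, m) = (21 + c)/(-72 + c)
√(q(-222, 107) + 377487) = √((21 - 222)/(-72 - 222) + 377487) = √(-201/(-294) + 377487) = √(-1/294*(-201) + 377487) = √(67/98 + 377487) = √(36993793/98) = √73987586/14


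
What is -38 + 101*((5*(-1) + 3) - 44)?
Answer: -4684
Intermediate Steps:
-38 + 101*((5*(-1) + 3) - 44) = -38 + 101*((-5 + 3) - 44) = -38 + 101*(-2 - 44) = -38 + 101*(-46) = -38 - 4646 = -4684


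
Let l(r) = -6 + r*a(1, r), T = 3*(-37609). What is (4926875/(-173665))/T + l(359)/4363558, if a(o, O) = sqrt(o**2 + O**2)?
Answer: 2138114021552/8549999597499789 + 359*sqrt(128882)/4363558 ≈ 0.029786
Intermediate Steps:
a(o, O) = sqrt(O**2 + o**2)
T = -112827
l(r) = -6 + r*sqrt(1 + r**2) (l(r) = -6 + r*sqrt(r**2 + 1**2) = -6 + r*sqrt(r**2 + 1) = -6 + r*sqrt(1 + r**2))
(4926875/(-173665))/T + l(359)/4363558 = (4926875/(-173665))/(-112827) + (-6 + 359*sqrt(1 + 359**2))/4363558 = (4926875*(-1/173665))*(-1/112827) + (-6 + 359*sqrt(1 + 128881))*(1/4363558) = -985375/34733*(-1/112827) + (-6 + 359*sqrt(128882))*(1/4363558) = 985375/3918820191 + (-3/2181779 + 359*sqrt(128882)/4363558) = 2138114021552/8549999597499789 + 359*sqrt(128882)/4363558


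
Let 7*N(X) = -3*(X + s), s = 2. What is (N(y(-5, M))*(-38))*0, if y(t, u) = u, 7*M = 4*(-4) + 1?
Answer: 0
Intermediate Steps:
M = -15/7 (M = (4*(-4) + 1)/7 = (-16 + 1)/7 = (⅐)*(-15) = -15/7 ≈ -2.1429)
N(X) = -6/7 - 3*X/7 (N(X) = (-3*(X + 2))/7 = (-3*(2 + X))/7 = (-6 - 3*X)/7 = -6/7 - 3*X/7)
(N(y(-5, M))*(-38))*0 = ((-6/7 - 3/7*(-15/7))*(-38))*0 = ((-6/7 + 45/49)*(-38))*0 = ((3/49)*(-38))*0 = -114/49*0 = 0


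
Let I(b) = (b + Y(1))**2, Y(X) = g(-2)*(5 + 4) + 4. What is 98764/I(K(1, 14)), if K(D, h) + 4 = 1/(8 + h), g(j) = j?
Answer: 47801776/156025 ≈ 306.37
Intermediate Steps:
K(D, h) = -4 + 1/(8 + h)
Y(X) = -14 (Y(X) = -2*(5 + 4) + 4 = -2*9 + 4 = -18 + 4 = -14)
I(b) = (-14 + b)**2 (I(b) = (b - 14)**2 = (-14 + b)**2)
98764/I(K(1, 14)) = 98764/((-14 + (-31 - 4*14)/(8 + 14))**2) = 98764/((-14 + (-31 - 56)/22)**2) = 98764/((-14 + (1/22)*(-87))**2) = 98764/((-14 - 87/22)**2) = 98764/((-395/22)**2) = 98764/(156025/484) = 98764*(484/156025) = 47801776/156025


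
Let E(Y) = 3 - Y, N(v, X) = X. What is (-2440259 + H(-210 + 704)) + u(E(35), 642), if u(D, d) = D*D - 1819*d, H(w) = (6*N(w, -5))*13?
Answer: -3607423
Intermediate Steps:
H(w) = -390 (H(w) = (6*(-5))*13 = -30*13 = -390)
u(D, d) = D² - 1819*d
(-2440259 + H(-210 + 704)) + u(E(35), 642) = (-2440259 - 390) + ((3 - 1*35)² - 1819*642) = -2440649 + ((3 - 35)² - 1167798) = -2440649 + ((-32)² - 1167798) = -2440649 + (1024 - 1167798) = -2440649 - 1166774 = -3607423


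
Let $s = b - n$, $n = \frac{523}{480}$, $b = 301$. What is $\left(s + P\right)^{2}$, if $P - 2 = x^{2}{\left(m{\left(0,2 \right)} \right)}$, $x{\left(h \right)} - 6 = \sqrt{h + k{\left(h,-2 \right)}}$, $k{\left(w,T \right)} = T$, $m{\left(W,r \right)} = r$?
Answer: $\frac{26307866809}{230400} \approx 1.1418 \cdot 10^{5}$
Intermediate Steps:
$x{\left(h \right)} = 6 + \sqrt{-2 + h}$ ($x{\left(h \right)} = 6 + \sqrt{h - 2} = 6 + \sqrt{-2 + h}$)
$n = \frac{523}{480}$ ($n = 523 \cdot \frac{1}{480} = \frac{523}{480} \approx 1.0896$)
$P = 38$ ($P = 2 + \left(6 + \sqrt{-2 + 2}\right)^{2} = 2 + \left(6 + \sqrt{0}\right)^{2} = 2 + \left(6 + 0\right)^{2} = 2 + 6^{2} = 2 + 36 = 38$)
$s = \frac{143957}{480}$ ($s = 301 - \frac{523}{480} = \frac{143957}{480} \approx 299.91$)
$\left(s + P\right)^{2} = \left(\frac{143957}{480} + 38\right)^{2} = \left(\frac{162197}{480}\right)^{2} = \frac{26307866809}{230400}$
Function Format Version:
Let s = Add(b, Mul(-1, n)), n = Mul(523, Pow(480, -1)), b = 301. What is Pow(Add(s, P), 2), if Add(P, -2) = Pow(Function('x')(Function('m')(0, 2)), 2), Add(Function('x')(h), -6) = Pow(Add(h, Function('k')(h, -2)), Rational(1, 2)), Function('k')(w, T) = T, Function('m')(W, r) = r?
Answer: Rational(26307866809, 230400) ≈ 1.1418e+5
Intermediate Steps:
Function('x')(h) = Add(6, Pow(Add(-2, h), Rational(1, 2))) (Function('x')(h) = Add(6, Pow(Add(h, -2), Rational(1, 2))) = Add(6, Pow(Add(-2, h), Rational(1, 2))))
n = Rational(523, 480) (n = Mul(523, Rational(1, 480)) = Rational(523, 480) ≈ 1.0896)
P = 38 (P = Add(2, Pow(Add(6, Pow(Add(-2, 2), Rational(1, 2))), 2)) = Add(2, Pow(Add(6, Pow(0, Rational(1, 2))), 2)) = Add(2, Pow(Add(6, 0), 2)) = Add(2, Pow(6, 2)) = Add(2, 36) = 38)
s = Rational(143957, 480) (s = Add(301, Mul(-1, Rational(523, 480))) = Add(301, Rational(-523, 480)) = Rational(143957, 480) ≈ 299.91)
Pow(Add(s, P), 2) = Pow(Add(Rational(143957, 480), 38), 2) = Pow(Rational(162197, 480), 2) = Rational(26307866809, 230400)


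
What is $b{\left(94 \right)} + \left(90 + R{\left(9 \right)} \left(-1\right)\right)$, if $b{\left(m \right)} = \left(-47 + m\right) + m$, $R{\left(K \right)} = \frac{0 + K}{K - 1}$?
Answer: $\frac{1839}{8} \approx 229.88$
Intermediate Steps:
$R{\left(K \right)} = \frac{K}{-1 + K}$
$b{\left(m \right)} = -47 + 2 m$
$b{\left(94 \right)} + \left(90 + R{\left(9 \right)} \left(-1\right)\right) = \left(-47 + 2 \cdot 94\right) + \left(90 + \frac{9}{-1 + 9} \left(-1\right)\right) = \left(-47 + 188\right) + \left(90 + \frac{9}{8} \left(-1\right)\right) = 141 + \left(90 + 9 \cdot \frac{1}{8} \left(-1\right)\right) = 141 + \left(90 + \frac{9}{8} \left(-1\right)\right) = 141 + \left(90 - \frac{9}{8}\right) = 141 + \frac{711}{8} = \frac{1839}{8}$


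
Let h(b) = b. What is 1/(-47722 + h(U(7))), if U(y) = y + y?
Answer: -1/47708 ≈ -2.0961e-5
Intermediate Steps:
U(y) = 2*y
1/(-47722 + h(U(7))) = 1/(-47722 + 2*7) = 1/(-47722 + 14) = 1/(-47708) = -1/47708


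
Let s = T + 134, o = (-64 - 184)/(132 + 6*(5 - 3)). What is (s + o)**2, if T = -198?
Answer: 1399489/324 ≈ 4319.4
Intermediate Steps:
o = -31/18 (o = -248/(132 + 6*2) = -248/(132 + 12) = -248/144 = -248*1/144 = -31/18 ≈ -1.7222)
s = -64 (s = -198 + 134 = -64)
(s + o)**2 = (-64 - 31/18)**2 = (-1183/18)**2 = 1399489/324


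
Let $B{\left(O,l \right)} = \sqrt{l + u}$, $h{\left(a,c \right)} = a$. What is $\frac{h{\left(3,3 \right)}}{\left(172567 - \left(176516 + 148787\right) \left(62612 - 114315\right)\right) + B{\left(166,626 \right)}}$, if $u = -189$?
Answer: $\frac{50457940728}{282889309167817907339} - \frac{3 \sqrt{437}}{282889309167817907339} \approx 1.7837 \cdot 10^{-10}$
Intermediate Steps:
$B{\left(O,l \right)} = \sqrt{-189 + l}$ ($B{\left(O,l \right)} = \sqrt{l - 189} = \sqrt{-189 + l}$)
$\frac{h{\left(3,3 \right)}}{\left(172567 - \left(176516 + 148787\right) \left(62612 - 114315\right)\right) + B{\left(166,626 \right)}} = \frac{3}{\left(172567 - \left(176516 + 148787\right) \left(62612 - 114315\right)\right) + \sqrt{-189 + 626}} = \frac{3}{\left(172567 - 325303 \left(-51703\right)\right) + \sqrt{437}} = \frac{3}{\left(172567 - -16819141009\right) + \sqrt{437}} = \frac{3}{\left(172567 + 16819141009\right) + \sqrt{437}} = \frac{3}{16819313576 + \sqrt{437}}$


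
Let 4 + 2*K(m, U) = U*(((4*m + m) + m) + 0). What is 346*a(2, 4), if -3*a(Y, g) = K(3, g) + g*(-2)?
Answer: -8996/3 ≈ -2998.7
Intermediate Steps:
K(m, U) = -2 + 3*U*m (K(m, U) = -2 + (U*(((4*m + m) + m) + 0))/2 = -2 + (U*((5*m + m) + 0))/2 = -2 + (U*(6*m + 0))/2 = -2 + (U*(6*m))/2 = -2 + (6*U*m)/2 = -2 + 3*U*m)
a(Y, g) = 2/3 - 7*g/3 (a(Y, g) = -((-2 + 3*g*3) + g*(-2))/3 = -((-2 + 9*g) - 2*g)/3 = -(-2 + 7*g)/3 = 2/3 - 7*g/3)
346*a(2, 4) = 346*(2/3 - 7/3*4) = 346*(2/3 - 28/3) = 346*(-26/3) = -8996/3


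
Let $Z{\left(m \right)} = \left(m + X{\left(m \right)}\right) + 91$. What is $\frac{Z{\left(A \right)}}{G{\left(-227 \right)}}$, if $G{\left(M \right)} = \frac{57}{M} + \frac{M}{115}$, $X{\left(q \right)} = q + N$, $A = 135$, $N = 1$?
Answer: $- \frac{4725005}{29042} \approx -162.7$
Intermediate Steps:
$X{\left(q \right)} = 1 + q$ ($X{\left(q \right)} = q + 1 = 1 + q$)
$Z{\left(m \right)} = 92 + 2 m$ ($Z{\left(m \right)} = \left(m + \left(1 + m\right)\right) + 91 = \left(1 + 2 m\right) + 91 = 92 + 2 m$)
$G{\left(M \right)} = \frac{57}{M} + \frac{M}{115}$ ($G{\left(M \right)} = \frac{57}{M} + M \frac{1}{115} = \frac{57}{M} + \frac{M}{115}$)
$\frac{Z{\left(A \right)}}{G{\left(-227 \right)}} = \frac{92 + 2 \cdot 135}{\frac{57}{-227} + \frac{1}{115} \left(-227\right)} = \frac{92 + 270}{57 \left(- \frac{1}{227}\right) - \frac{227}{115}} = \frac{362}{- \frac{57}{227} - \frac{227}{115}} = \frac{362}{- \frac{58084}{26105}} = 362 \left(- \frac{26105}{58084}\right) = - \frac{4725005}{29042}$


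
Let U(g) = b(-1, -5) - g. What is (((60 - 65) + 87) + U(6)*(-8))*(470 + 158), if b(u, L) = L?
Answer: 106760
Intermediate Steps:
U(g) = -5 - g
(((60 - 65) + 87) + U(6)*(-8))*(470 + 158) = (((60 - 65) + 87) + (-5 - 1*6)*(-8))*(470 + 158) = ((-5 + 87) + (-5 - 6)*(-8))*628 = (82 - 11*(-8))*628 = (82 + 88)*628 = 170*628 = 106760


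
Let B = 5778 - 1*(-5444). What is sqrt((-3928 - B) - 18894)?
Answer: 2*I*sqrt(8511) ≈ 184.51*I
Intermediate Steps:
B = 11222 (B = 5778 + 5444 = 11222)
sqrt((-3928 - B) - 18894) = sqrt((-3928 - 1*11222) - 18894) = sqrt((-3928 - 11222) - 18894) = sqrt(-15150 - 18894) = sqrt(-34044) = 2*I*sqrt(8511)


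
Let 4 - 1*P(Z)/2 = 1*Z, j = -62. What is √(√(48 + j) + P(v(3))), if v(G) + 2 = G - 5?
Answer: √(16 + I*√14) ≈ 4.0269 + 0.46458*I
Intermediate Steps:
v(G) = -7 + G (v(G) = -2 + (G - 5) = -2 + (-5 + G) = -7 + G)
P(Z) = 8 - 2*Z
√(√(48 + j) + P(v(3))) = √(√(48 - 62) + (8 - 2*(-7 + 3))) = √(√(-14) + (8 - 2*(-4))) = √(I*√14 + (8 + 8)) = √(I*√14 + 16) = √(16 + I*√14)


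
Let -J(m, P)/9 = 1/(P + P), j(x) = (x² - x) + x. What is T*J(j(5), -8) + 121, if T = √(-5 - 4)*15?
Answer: 121 + 405*I/16 ≈ 121.0 + 25.313*I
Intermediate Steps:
j(x) = x²
J(m, P) = -9/(2*P) (J(m, P) = -9/(P + P) = -9*1/(2*P) = -9/(2*P))
T = 45*I (T = √(-9)*15 = (3*I)*15 = 45*I ≈ 45.0*I)
T*J(j(5), -8) + 121 = (45*I)*(-9/2/(-8)) + 121 = (45*I)*(-9/2*(-⅛)) + 121 = (45*I)*(9/16) + 121 = 405*I/16 + 121 = 121 + 405*I/16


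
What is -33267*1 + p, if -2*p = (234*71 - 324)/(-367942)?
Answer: -12240318369/367942 ≈ -33267.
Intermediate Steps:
p = 8145/367942 (p = -(234*71 - 324)/(2*(-367942)) = -(16614 - 324)*(-1)/(2*367942) = -8145*(-1)/367942 = -½*(-8145/183971) = 8145/367942 ≈ 0.022137)
-33267*1 + p = -33267*1 + 8145/367942 = -33267 + 8145/367942 = -12240318369/367942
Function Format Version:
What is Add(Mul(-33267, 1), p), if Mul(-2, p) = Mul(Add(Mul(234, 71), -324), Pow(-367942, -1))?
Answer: Rational(-12240318369, 367942) ≈ -33267.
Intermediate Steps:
p = Rational(8145, 367942) (p = Mul(Rational(-1, 2), Mul(Add(Mul(234, 71), -324), Pow(-367942, -1))) = Mul(Rational(-1, 2), Mul(Add(16614, -324), Rational(-1, 367942))) = Mul(Rational(-1, 2), Mul(16290, Rational(-1, 367942))) = Mul(Rational(-1, 2), Rational(-8145, 183971)) = Rational(8145, 367942) ≈ 0.022137)
Add(Mul(-33267, 1), p) = Add(Mul(-33267, 1), Rational(8145, 367942)) = Add(-33267, Rational(8145, 367942)) = Rational(-12240318369, 367942)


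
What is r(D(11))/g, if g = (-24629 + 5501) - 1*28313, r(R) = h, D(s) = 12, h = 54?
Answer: -54/47441 ≈ -0.0011383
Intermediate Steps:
r(R) = 54
g = -47441 (g = -19128 - 28313 = -47441)
r(D(11))/g = 54/(-47441) = 54*(-1/47441) = -54/47441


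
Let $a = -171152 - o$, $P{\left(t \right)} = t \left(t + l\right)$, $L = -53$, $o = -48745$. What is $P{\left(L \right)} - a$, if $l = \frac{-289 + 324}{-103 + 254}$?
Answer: $\frac{18905761}{151} \approx 1.252 \cdot 10^{5}$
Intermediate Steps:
$l = \frac{35}{151} \approx 0.23179$
$P{\left(t \right)} = t \left(\frac{35}{151} + t\right)$ ($P{\left(t \right)} = t \left(t + \frac{35}{151}\right) = t \left(\frac{35}{151} + t\right)$)
$a = -122407$ ($a = -171152 - -48745 = -171152 + 48745 = -122407$)
$P{\left(L \right)} - a = \frac{1}{151} \left(-53\right) \left(35 + 151 \left(-53\right)\right) - -122407 = \frac{1}{151} \left(-53\right) \left(35 - 8003\right) + 122407 = \frac{1}{151} \left(-53\right) \left(-7968\right) + 122407 = \frac{422304}{151} + 122407 = \frac{18905761}{151}$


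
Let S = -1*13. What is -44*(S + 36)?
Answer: -1012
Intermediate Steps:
S = -13
-44*(S + 36) = -44*(-13 + 36) = -44*23 = -1012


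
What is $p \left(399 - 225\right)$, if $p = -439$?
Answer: $-76386$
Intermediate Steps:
$p \left(399 - 225\right) = - 439 \left(399 - 225\right) = \left(-439\right) 174 = -76386$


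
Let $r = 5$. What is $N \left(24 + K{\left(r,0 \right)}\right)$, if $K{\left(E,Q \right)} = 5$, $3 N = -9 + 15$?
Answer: $58$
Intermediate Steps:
$N = 2$ ($N = \frac{-9 + 15}{3} = \frac{1}{3} \cdot 6 = 2$)
$N \left(24 + K{\left(r,0 \right)}\right) = 2 \left(24 + 5\right) = 2 \cdot 29 = 58$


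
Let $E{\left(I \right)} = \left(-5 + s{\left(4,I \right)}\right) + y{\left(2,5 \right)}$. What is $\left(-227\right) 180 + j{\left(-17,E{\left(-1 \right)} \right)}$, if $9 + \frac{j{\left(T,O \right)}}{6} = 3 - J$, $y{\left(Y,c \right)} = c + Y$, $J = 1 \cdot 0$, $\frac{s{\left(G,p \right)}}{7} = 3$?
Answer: $-40896$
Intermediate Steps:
$s{\left(G,p \right)} = 21$ ($s{\left(G,p \right)} = 7 \cdot 3 = 21$)
$J = 0$
$y{\left(Y,c \right)} = Y + c$
$E{\left(I \right)} = 23$ ($E{\left(I \right)} = \left(-5 + 21\right) + \left(2 + 5\right) = 16 + 7 = 23$)
$j{\left(T,O \right)} = -36$ ($j{\left(T,O \right)} = -54 + 6 \left(3 - 0\right) = -54 + 6 \left(3 + 0\right) = -54 + 6 \cdot 3 = -54 + 18 = -36$)
$\left(-227\right) 180 + j{\left(-17,E{\left(-1 \right)} \right)} = \left(-227\right) 180 - 36 = -40860 - 36 = -40896$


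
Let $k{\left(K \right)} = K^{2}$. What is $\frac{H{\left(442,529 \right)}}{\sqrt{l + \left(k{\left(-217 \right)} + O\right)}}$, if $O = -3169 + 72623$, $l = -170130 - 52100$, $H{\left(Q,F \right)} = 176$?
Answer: $- \frac{176 i \sqrt{11743}}{35229} \approx - 0.54138 i$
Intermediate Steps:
$l = -222230$
$O = 69454$
$\frac{H{\left(442,529 \right)}}{\sqrt{l + \left(k{\left(-217 \right)} + O\right)}} = \frac{176}{\sqrt{-222230 + \left(\left(-217\right)^{2} + 69454\right)}} = \frac{176}{\sqrt{-222230 + \left(47089 + 69454\right)}} = \frac{176}{\sqrt{-222230 + 116543}} = \frac{176}{\sqrt{-105687}} = \frac{176}{3 i \sqrt{11743}} = 176 \left(- \frac{i \sqrt{11743}}{35229}\right) = - \frac{176 i \sqrt{11743}}{35229}$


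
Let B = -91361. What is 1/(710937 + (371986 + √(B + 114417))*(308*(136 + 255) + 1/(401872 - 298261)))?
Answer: 160306612580979346597/7181453059509049859394291513875 - 1723764534737332*√1441/7181453059509049859394291513875 ≈ 2.2313e-11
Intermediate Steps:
1/(710937 + (371986 + √(B + 114417))*(308*(136 + 255) + 1/(401872 - 298261))) = 1/(710937 + (371986 + √(-91361 + 114417))*(308*(136 + 255) + 1/(401872 - 298261))) = 1/(710937 + (371986 + √23056)*(308*391 + 1/103611)) = 1/(710937 + (371986 + 4*√1441)*(120428 + 1/103611)) = 1/(710937 + (371986 + 4*√1441)*(12477665509/103611)) = 1/(710937 + (4641516882030874/103611 + 49910662036*√1441/103611)) = 1/(4641590542924381/103611 + 49910662036*√1441/103611)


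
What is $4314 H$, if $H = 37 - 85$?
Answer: $-207072$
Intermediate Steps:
$H = -48$
$4314 H = 4314 \left(-48\right) = -207072$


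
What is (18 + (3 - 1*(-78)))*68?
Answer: 6732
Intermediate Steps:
(18 + (3 - 1*(-78)))*68 = (18 + (3 + 78))*68 = (18 + 81)*68 = 99*68 = 6732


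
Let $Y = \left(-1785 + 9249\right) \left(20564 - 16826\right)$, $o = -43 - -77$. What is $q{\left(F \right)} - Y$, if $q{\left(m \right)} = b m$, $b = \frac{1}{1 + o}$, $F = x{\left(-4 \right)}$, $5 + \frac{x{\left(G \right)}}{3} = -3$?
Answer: $- \frac{976515144}{35} \approx -2.79 \cdot 10^{7}$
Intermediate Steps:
$o = 34$ ($o = -43 + 77 = 34$)
$x{\left(G \right)} = -24$ ($x{\left(G \right)} = -15 + 3 \left(-3\right) = -15 - 9 = -24$)
$F = -24$
$b = \frac{1}{35}$ ($b = \frac{1}{1 + 34} = \frac{1}{35} \approx 0.028571$)
$q{\left(m \right)} = \frac{m}{35}$
$Y = 27900432$ ($Y = 7464 \cdot 3738 = 27900432$)
$q{\left(F \right)} - Y = \frac{1}{35} \left(-24\right) - 27900432 = - \frac{24}{35} - 27900432 = - \frac{976515144}{35}$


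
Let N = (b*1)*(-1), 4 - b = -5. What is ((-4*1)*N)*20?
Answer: 720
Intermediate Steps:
b = 9 (b = 4 - 1*(-5) = 4 + 5 = 9)
N = -9 (N = (9*1)*(-1) = 9*(-1) = -9)
((-4*1)*N)*20 = (-4*1*(-9))*20 = -4*(-9)*20 = 36*20 = 720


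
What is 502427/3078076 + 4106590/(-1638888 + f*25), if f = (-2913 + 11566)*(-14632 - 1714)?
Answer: 882394620024243/5444635245300844 ≈ 0.16207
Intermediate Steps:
f = -141441938 (f = 8653*(-16346) = -141441938)
502427/3078076 + 4106590/(-1638888 + f*25) = 502427/3078076 + 4106590/(-1638888 - 141441938*25) = 502427*(1/3078076) + 4106590/(-1638888 - 3536048450) = 502427/3078076 + 4106590/(-3537687338) = 502427/3078076 + 4106590*(-1/3537687338) = 502427/3078076 - 2053295/1768843669 = 882394620024243/5444635245300844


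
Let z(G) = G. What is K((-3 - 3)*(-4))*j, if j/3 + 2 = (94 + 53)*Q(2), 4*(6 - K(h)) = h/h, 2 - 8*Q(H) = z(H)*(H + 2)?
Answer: -30981/16 ≈ -1936.3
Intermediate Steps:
Q(H) = 1/4 - H*(2 + H)/8 (Q(H) = 1/4 - H*(H + 2)/8 = 1/4 - H*(2 + H)/8)
K(h) = 23/4 (K(h) = 6 - h/(4*h) = 6 - 1/4*1 = 6 - 1/4 = 23/4)
j = -1347/4 (j = -6 + 3*((94 + 53)*(1/4 - 1/4*2 - 1/8*2**2)) = -6 + 3*(147*(1/4 - 1/2 - 1/8*4)) = -6 + 3*(147*(1/4 - 1/2 - 1/2)) = -6 + 3*(147*(-3/4)) = -6 + 3*(-441/4) = -6 - 1323/4 = -1347/4 ≈ -336.75)
K((-3 - 3)*(-4))*j = (23/4)*(-1347/4) = -30981/16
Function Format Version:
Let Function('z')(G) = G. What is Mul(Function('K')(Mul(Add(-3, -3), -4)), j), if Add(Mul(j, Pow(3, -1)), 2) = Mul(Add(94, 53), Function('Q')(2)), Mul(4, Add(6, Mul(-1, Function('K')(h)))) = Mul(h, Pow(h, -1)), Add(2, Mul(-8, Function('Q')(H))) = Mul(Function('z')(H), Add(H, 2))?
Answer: Rational(-30981, 16) ≈ -1936.3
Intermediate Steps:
Function('Q')(H) = Add(Rational(1, 4), Mul(Rational(-1, 8), H, Add(2, H))) (Function('Q')(H) = Add(Rational(1, 4), Mul(Rational(-1, 8), Mul(H, Add(H, 2)))) = Add(Rational(1, 4), Mul(Rational(-1, 8), Mul(H, Add(2, H)))) = Add(Rational(1, 4), Mul(Rational(-1, 8), H, Add(2, H))))
Function('K')(h) = Rational(23, 4) (Function('K')(h) = Add(6, Mul(Rational(-1, 4), Mul(h, Pow(h, -1)))) = Add(6, Mul(Rational(-1, 4), 1)) = Add(6, Rational(-1, 4)) = Rational(23, 4))
j = Rational(-1347, 4) (j = Add(-6, Mul(3, Mul(Add(94, 53), Add(Rational(1, 4), Mul(Rational(-1, 4), 2), Mul(Rational(-1, 8), Pow(2, 2)))))) = Add(-6, Mul(3, Mul(147, Add(Rational(1, 4), Rational(-1, 2), Mul(Rational(-1, 8), 4))))) = Add(-6, Mul(3, Mul(147, Add(Rational(1, 4), Rational(-1, 2), Rational(-1, 2))))) = Add(-6, Mul(3, Mul(147, Rational(-3, 4)))) = Add(-6, Mul(3, Rational(-441, 4))) = Add(-6, Rational(-1323, 4)) = Rational(-1347, 4) ≈ -336.75)
Mul(Function('K')(Mul(Add(-3, -3), -4)), j) = Mul(Rational(23, 4), Rational(-1347, 4)) = Rational(-30981, 16)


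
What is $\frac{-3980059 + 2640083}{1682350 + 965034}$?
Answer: $- \frac{167497}{330923} \approx -0.50615$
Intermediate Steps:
$\frac{-3980059 + 2640083}{1682350 + 965034} = - \frac{1339976}{2647384} = \left(-1339976\right) \frac{1}{2647384} = - \frac{167497}{330923}$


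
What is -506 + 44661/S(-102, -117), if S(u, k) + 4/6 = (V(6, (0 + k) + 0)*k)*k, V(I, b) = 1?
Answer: -20644907/41065 ≈ -502.74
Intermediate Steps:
S(u, k) = -2/3 + k**2 (S(u, k) = -2/3 + (1*k)*k = -2/3 + k*k = -2/3 + k**2)
-506 + 44661/S(-102, -117) = -506 + 44661/(-2/3 + (-117)**2) = -506 + 44661/(-2/3 + 13689) = -506 + 44661/(41065/3) = -506 + 44661*(3/41065) = -506 + 133983/41065 = -20644907/41065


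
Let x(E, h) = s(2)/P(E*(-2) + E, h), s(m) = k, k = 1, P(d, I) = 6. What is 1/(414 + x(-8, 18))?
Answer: 6/2485 ≈ 0.0024145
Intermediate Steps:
s(m) = 1
x(E, h) = ⅙ (x(E, h) = 1/6 = 1*(⅙) = ⅙)
1/(414 + x(-8, 18)) = 1/(414 + ⅙) = 1/(2485/6) = 6/2485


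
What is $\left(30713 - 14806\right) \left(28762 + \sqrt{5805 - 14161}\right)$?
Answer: $457517134 + 31814 i \sqrt{2089} \approx 4.5752 \cdot 10^{8} + 1.4541 \cdot 10^{6} i$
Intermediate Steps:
$\left(30713 - 14806\right) \left(28762 + \sqrt{5805 - 14161}\right) = \left(30713 - 14806\right) \left(28762 + \sqrt{-8356}\right) = 15907 \left(28762 + 2 i \sqrt{2089}\right) = 457517134 + 31814 i \sqrt{2089}$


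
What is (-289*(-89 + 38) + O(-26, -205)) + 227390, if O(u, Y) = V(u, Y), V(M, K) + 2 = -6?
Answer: 242121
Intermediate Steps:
V(M, K) = -8 (V(M, K) = -2 - 6 = -8)
O(u, Y) = -8
(-289*(-89 + 38) + O(-26, -205)) + 227390 = (-289*(-89 + 38) - 8) + 227390 = (-289*(-51) - 8) + 227390 = (14739 - 8) + 227390 = 14731 + 227390 = 242121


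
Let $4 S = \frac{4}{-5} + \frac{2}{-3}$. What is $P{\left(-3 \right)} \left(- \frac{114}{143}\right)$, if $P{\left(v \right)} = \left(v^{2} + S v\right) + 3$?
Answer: $- \frac{7467}{715} \approx -10.443$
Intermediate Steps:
$S = - \frac{11}{30}$ ($S = \frac{\frac{4}{-5} + \frac{2}{-3}}{4} = \frac{4 \left(- \frac{1}{5}\right) + 2 \left(- \frac{1}{3}\right)}{4} = \frac{- \frac{4}{5} - \frac{2}{3}}{4} = \frac{1}{4} \left(- \frac{22}{15}\right) = - \frac{11}{30} \approx -0.36667$)
$P{\left(v \right)} = 3 + v^{2} - \frac{11 v}{30}$ ($P{\left(v \right)} = \left(v^{2} - \frac{11 v}{30}\right) + 3 = 3 + v^{2} - \frac{11 v}{30}$)
$P{\left(-3 \right)} \left(- \frac{114}{143}\right) = \left(3 + \left(-3\right)^{2} - - \frac{11}{10}\right) \left(- \frac{114}{143}\right) = \left(3 + 9 + \frac{11}{10}\right) \left(\left(-114\right) \frac{1}{143}\right) = \frac{131}{10} \left(- \frac{114}{143}\right) = - \frac{7467}{715}$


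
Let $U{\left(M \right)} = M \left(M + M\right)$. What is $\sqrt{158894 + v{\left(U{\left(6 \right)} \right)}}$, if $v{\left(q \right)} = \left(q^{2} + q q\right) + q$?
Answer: $\sqrt{169334} \approx 411.5$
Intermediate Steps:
$U{\left(M \right)} = 2 M^{2}$ ($U{\left(M \right)} = M 2 M = 2 M^{2}$)
$v{\left(q \right)} = q + 2 q^{2}$ ($v{\left(q \right)} = \left(q^{2} + q^{2}\right) + q = 2 q^{2} + q = q + 2 q^{2}$)
$\sqrt{158894 + v{\left(U{\left(6 \right)} \right)}} = \sqrt{158894 + 2 \cdot 6^{2} \left(1 + 2 \cdot 2 \cdot 6^{2}\right)} = \sqrt{158894 + 2 \cdot 36 \left(1 + 2 \cdot 2 \cdot 36\right)} = \sqrt{158894 + 72 \left(1 + 2 \cdot 72\right)} = \sqrt{158894 + 72 \left(1 + 144\right)} = \sqrt{158894 + 72 \cdot 145} = \sqrt{158894 + 10440} = \sqrt{169334}$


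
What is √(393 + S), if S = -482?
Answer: I*√89 ≈ 9.434*I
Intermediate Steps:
√(393 + S) = √(393 - 482) = √(-89) = I*√89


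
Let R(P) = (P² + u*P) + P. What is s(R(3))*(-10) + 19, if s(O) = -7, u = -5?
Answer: 89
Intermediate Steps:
R(P) = P² - 4*P (R(P) = (P² - 5*P) + P = P² - 4*P)
s(R(3))*(-10) + 19 = -7*(-10) + 19 = 70 + 19 = 89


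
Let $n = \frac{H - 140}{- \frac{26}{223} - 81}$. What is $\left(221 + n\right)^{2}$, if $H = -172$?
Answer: $\frac{16542481890025}{327211921} \approx 50556.0$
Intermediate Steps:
$n = \frac{69576}{18089}$ ($n = \frac{-172 - 140}{- \frac{26}{223} - 81} = \frac{-172 - 140}{\left(-26\right) \frac{1}{223} - 81} = - \frac{312}{- \frac{26}{223} - 81} = - \frac{312}{- \frac{18089}{223}} = \left(-312\right) \left(- \frac{223}{18089}\right) = \frac{69576}{18089} \approx 3.8463$)
$\left(221 + n\right)^{2} = \left(221 + \frac{69576}{18089}\right)^{2} = \left(\frac{4067245}{18089}\right)^{2} = \frac{16542481890025}{327211921}$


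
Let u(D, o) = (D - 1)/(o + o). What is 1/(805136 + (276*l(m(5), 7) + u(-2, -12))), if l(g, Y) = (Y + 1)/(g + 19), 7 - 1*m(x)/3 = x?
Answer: 200/161044889 ≈ 1.2419e-6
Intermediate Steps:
m(x) = 21 - 3*x
u(D, o) = (-1 + D)/(2*o) (u(D, o) = (-1 + D)/((2*o)) = (-1 + D)*(1/(2*o)) = (-1 + D)/(2*o))
l(g, Y) = (1 + Y)/(19 + g)
1/(805136 + (276*l(m(5), 7) + u(-2, -12))) = 1/(805136 + (276*((1 + 7)/(19 + (21 - 3*5))) + (½)*(-1 - 2)/(-12))) = 1/(805136 + (276*(8/(19 + (21 - 15))) + (½)*(-1/12)*(-3))) = 1/(805136 + (276*(8/(19 + 6)) + ⅛)) = 1/(805136 + (276*(8/25) + ⅛)) = 1/(805136 + (2208/25 + ⅛)) = 1/(805136 + 17689/200) = 1/(161044889/200) = 200/161044889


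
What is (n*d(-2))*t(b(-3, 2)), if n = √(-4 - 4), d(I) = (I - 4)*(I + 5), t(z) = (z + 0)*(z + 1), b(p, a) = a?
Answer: -216*I*√2 ≈ -305.47*I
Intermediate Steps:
t(z) = z*(1 + z)
d(I) = (-4 + I)*(5 + I)
n = 2*I*√2 (n = √(-8) = 2*I*√2 ≈ 2.8284*I)
(n*d(-2))*t(b(-3, 2)) = ((2*I*√2)*(-20 - 2 + (-2)²))*(2*(1 + 2)) = ((2*I*√2)*(-20 - 2 + 4))*(2*3) = ((2*I*√2)*(-18))*6 = -36*I*√2*6 = -216*I*√2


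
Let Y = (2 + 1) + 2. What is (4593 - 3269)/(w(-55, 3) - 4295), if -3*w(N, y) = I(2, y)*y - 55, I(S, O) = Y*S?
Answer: -993/3215 ≈ -0.30886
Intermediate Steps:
Y = 5 (Y = 3 + 2 = 5)
I(S, O) = 5*S
w(N, y) = 55/3 - 10*y/3 (w(N, y) = -((5*2)*y - 55)/3 = -(10*y - 55)/3 = -(-55 + 10*y)/3 = 55/3 - 10*y/3)
(4593 - 3269)/(w(-55, 3) - 4295) = (4593 - 3269)/((55/3 - 10/3*3) - 4295) = 1324/((55/3 - 10) - 4295) = 1324/(25/3 - 4295) = 1324/(-12860/3) = 1324*(-3/12860) = -993/3215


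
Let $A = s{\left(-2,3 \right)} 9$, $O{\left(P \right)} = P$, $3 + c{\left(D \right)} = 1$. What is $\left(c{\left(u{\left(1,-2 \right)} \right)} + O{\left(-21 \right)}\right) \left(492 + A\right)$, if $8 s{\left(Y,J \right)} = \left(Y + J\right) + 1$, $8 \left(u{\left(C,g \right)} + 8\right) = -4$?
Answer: $- \frac{45471}{4} \approx -11368.0$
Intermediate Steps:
$u{\left(C,g \right)} = - \frac{17}{2}$ ($u{\left(C,g \right)} = -8 + \frac{1}{8} \left(-4\right) = -8 - \frac{1}{2} = - \frac{17}{2}$)
$s{\left(Y,J \right)} = \frac{1}{8} + \frac{J}{8} + \frac{Y}{8}$ ($s{\left(Y,J \right)} = \frac{\left(Y + J\right) + 1}{8} = \frac{\left(J + Y\right) + 1}{8} = \frac{1 + J + Y}{8} = \frac{1}{8} + \frac{J}{8} + \frac{Y}{8}$)
$c{\left(D \right)} = -2$ ($c{\left(D \right)} = -3 + 1 = -2$)
$A = \frac{9}{4}$ ($A = \left(\frac{1}{8} + \frac{1}{8} \cdot 3 + \frac{1}{8} \left(-2\right)\right) 9 = \left(\frac{1}{8} + \frac{3}{8} - \frac{1}{4}\right) 9 = \frac{1}{4} \cdot 9 = \frac{9}{4} \approx 2.25$)
$\left(c{\left(u{\left(1,-2 \right)} \right)} + O{\left(-21 \right)}\right) \left(492 + A\right) = \left(-2 - 21\right) \left(492 + \frac{9}{4}\right) = \left(-23\right) \frac{1977}{4} = - \frac{45471}{4}$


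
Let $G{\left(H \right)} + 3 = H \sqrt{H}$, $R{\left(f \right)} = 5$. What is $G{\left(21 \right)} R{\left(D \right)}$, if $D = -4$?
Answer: $-15 + 105 \sqrt{21} \approx 466.17$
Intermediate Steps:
$G{\left(H \right)} = -3 + H^{\frac{3}{2}}$ ($G{\left(H \right)} = -3 + H \sqrt{H} = -3 + H^{\frac{3}{2}}$)
$G{\left(21 \right)} R{\left(D \right)} = \left(-3 + 21^{\frac{3}{2}}\right) 5 = \left(-3 + 21 \sqrt{21}\right) 5 = -15 + 105 \sqrt{21}$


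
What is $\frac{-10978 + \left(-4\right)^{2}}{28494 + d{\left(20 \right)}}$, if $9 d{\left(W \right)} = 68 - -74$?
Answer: $- \frac{49329}{128294} \approx -0.3845$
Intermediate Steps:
$d{\left(W \right)} = \frac{142}{9}$ ($d{\left(W \right)} = \frac{68 - -74}{9} = \frac{68 + 74}{9} = \frac{1}{9} \cdot 142 = \frac{142}{9}$)
$\frac{-10978 + \left(-4\right)^{2}}{28494 + d{\left(20 \right)}} = \frac{-10978 + \left(-4\right)^{2}}{28494 + \frac{142}{9}} = \frac{-10978 + 16}{\frac{256588}{9}} = \left(-10962\right) \frac{9}{256588} = - \frac{49329}{128294}$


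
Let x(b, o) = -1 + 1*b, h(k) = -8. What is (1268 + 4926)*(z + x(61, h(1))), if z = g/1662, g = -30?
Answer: 102913310/277 ≈ 3.7153e+5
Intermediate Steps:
x(b, o) = -1 + b
z = -5/277 (z = -30/1662 = -30*1/1662 = -5/277 ≈ -0.018051)
(1268 + 4926)*(z + x(61, h(1))) = (1268 + 4926)*(-5/277 + (-1 + 61)) = 6194*(-5/277 + 60) = 6194*(16615/277) = 102913310/277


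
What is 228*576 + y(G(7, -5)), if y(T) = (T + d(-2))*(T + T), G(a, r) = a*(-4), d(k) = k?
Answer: 133008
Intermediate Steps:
G(a, r) = -4*a
y(T) = 2*T*(-2 + T) (y(T) = (T - 2)*(T + T) = (-2 + T)*(2*T) = 2*T*(-2 + T))
228*576 + y(G(7, -5)) = 228*576 + 2*(-4*7)*(-2 - 4*7) = 131328 + 2*(-28)*(-2 - 28) = 131328 + 2*(-28)*(-30) = 131328 + 1680 = 133008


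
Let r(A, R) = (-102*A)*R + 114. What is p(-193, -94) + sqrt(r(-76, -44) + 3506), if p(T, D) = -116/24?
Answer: -29/6 + 2*I*sqrt(84367) ≈ -4.8333 + 580.92*I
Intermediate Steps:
p(T, D) = -29/6 (p(T, D) = -116*1/24 = -29/6)
r(A, R) = 114 - 102*A*R (r(A, R) = -102*A*R + 114 = 114 - 102*A*R)
p(-193, -94) + sqrt(r(-76, -44) + 3506) = -29/6 + sqrt((114 - 102*(-76)*(-44)) + 3506) = -29/6 + sqrt((114 - 341088) + 3506) = -29/6 + sqrt(-340974 + 3506) = -29/6 + sqrt(-337468) = -29/6 + 2*I*sqrt(84367)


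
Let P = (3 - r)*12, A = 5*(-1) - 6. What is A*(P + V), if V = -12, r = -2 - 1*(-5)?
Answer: 132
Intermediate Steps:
r = 3 (r = -2 + 5 = 3)
A = -11 (A = -5 - 6 = -11)
P = 0 (P = (3 - 1*3)*12 = (3 - 3)*12 = 0*12 = 0)
A*(P + V) = -11*(0 - 12) = -11*(-12) = 132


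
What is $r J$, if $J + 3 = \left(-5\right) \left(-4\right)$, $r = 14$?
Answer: $238$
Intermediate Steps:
$J = 17$ ($J = -3 - -20 = -3 + 20 = 17$)
$r J = 14 \cdot 17 = 238$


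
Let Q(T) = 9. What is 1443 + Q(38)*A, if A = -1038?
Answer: -7899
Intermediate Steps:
1443 + Q(38)*A = 1443 + 9*(-1038) = 1443 - 9342 = -7899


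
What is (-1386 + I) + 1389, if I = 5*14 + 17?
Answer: 90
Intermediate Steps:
I = 87 (I = 70 + 17 = 87)
(-1386 + I) + 1389 = (-1386 + 87) + 1389 = -1299 + 1389 = 90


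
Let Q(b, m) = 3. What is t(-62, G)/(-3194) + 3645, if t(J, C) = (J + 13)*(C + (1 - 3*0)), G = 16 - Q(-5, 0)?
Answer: 5821408/1597 ≈ 3645.2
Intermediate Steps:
G = 13 (G = 16 - 1*3 = 16 - 3 = 13)
t(J, C) = (1 + C)*(13 + J) (t(J, C) = (13 + J)*(C + (1 + 0)) = (13 + J)*(C + 1) = (13 + J)*(1 + C) = (1 + C)*(13 + J))
t(-62, G)/(-3194) + 3645 = (13 - 62 + 13*13 + 13*(-62))/(-3194) + 3645 = (13 - 62 + 169 - 806)*(-1/3194) + 3645 = -686*(-1/3194) + 3645 = 343/1597 + 3645 = 5821408/1597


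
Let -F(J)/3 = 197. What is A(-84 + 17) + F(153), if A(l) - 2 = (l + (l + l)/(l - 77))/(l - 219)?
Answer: -12123931/20592 ≈ -588.77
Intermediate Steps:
F(J) = -591 (F(J) = -3*197 = -591)
A(l) = 2 + (l + 2*l/(-77 + l))/(-219 + l) (A(l) = 2 + (l + (l + l)/(l - 77))/(l - 219) = 2 + (l + (2*l)/(-77 + l))/(-219 + l) = 2 + (l + 2*l/(-77 + l))/(-219 + l))
A(-84 + 17) + F(153) = (33726 - 667*(-84 + 17) + 3*(-84 + 17)²)/(16863 + (-84 + 17)² - 296*(-84 + 17)) - 591 = (33726 - 667*(-67) + 3*(-67)²)/(16863 + (-67)² - 296*(-67)) - 591 = (33726 + 44689 + 3*4489)/(16863 + 4489 + 19832) - 591 = (33726 + 44689 + 13467)/41184 - 591 = (1/41184)*91882 - 591 = 45941/20592 - 591 = -12123931/20592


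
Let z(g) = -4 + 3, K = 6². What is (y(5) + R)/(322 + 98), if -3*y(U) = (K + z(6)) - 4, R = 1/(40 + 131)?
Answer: -883/35910 ≈ -0.024589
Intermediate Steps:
R = 1/171 ≈ 0.0058480
K = 36
z(g) = -1
y(U) = -31/3 (y(U) = -((36 - 1) - 4)/3 = -(35 - 4)/3 = -⅓*31 = -31/3)
(y(5) + R)/(322 + 98) = (-31/3 + 1/171)/(322 + 98) = -1766/171/420 = -1766/171*1/420 = -883/35910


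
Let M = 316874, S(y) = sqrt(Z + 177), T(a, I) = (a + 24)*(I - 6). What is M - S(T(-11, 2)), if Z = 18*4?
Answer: 316874 - sqrt(249) ≈ 3.1686e+5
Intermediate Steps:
T(a, I) = (-6 + I)*(24 + a) (T(a, I) = (24 + a)*(-6 + I) = (-6 + I)*(24 + a))
Z = 72
S(y) = sqrt(249) (S(y) = sqrt(72 + 177) = sqrt(249))
M - S(T(-11, 2)) = 316874 - sqrt(249)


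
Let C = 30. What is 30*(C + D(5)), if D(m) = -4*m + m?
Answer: 450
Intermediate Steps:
D(m) = -3*m
30*(C + D(5)) = 30*(30 - 3*5) = 30*(30 - 15) = 30*15 = 450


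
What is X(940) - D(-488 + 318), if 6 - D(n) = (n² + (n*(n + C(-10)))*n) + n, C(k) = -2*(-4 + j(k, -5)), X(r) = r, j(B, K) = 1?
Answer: -4709936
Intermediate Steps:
C(k) = 6 (C(k) = -2*(-4 + 1) = -2*(-3) = 6)
D(n) = 6 - n - n² - n²*(6 + n) (D(n) = 6 - ((n² + (n*(n + 6))*n) + n) = 6 - ((n² + (n*(6 + n))*n) + n) = 6 - ((n² + n²*(6 + n)) + n) = 6 - (n + n² + n²*(6 + n)) = 6 + (-n - n² - n²*(6 + n)) = 6 - n - n² - n²*(6 + n))
X(940) - D(-488 + 318) = 940 - (6 - (-488 + 318) - (-488 + 318)³ - 7*(-488 + 318)²) = 940 - (6 - 1*(-170) - 1*(-170)³ - 7*(-170)²) = 940 - (6 + 170 - 1*(-4913000) - 7*28900) = 940 - (6 + 170 + 4913000 - 202300) = 940 - 1*4710876 = 940 - 4710876 = -4709936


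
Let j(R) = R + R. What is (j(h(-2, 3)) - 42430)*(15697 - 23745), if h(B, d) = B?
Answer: 341508832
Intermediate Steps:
j(R) = 2*R
(j(h(-2, 3)) - 42430)*(15697 - 23745) = (2*(-2) - 42430)*(15697 - 23745) = (-4 - 42430)*(-8048) = -42434*(-8048) = 341508832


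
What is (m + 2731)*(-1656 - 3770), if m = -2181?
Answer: -2984300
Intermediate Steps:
(m + 2731)*(-1656 - 3770) = (-2181 + 2731)*(-1656 - 3770) = 550*(-5426) = -2984300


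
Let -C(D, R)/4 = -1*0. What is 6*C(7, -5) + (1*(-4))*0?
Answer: 0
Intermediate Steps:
C(D, R) = 0 (C(D, R) = -(-4)*0 = -4*0 = 0)
6*C(7, -5) + (1*(-4))*0 = 6*0 + (1*(-4))*0 = 0 - 4*0 = 0 + 0 = 0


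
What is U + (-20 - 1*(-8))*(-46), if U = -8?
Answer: 544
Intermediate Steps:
U + (-20 - 1*(-8))*(-46) = -8 + (-20 - 1*(-8))*(-46) = -8 + (-20 + 8)*(-46) = -8 - 12*(-46) = -8 + 552 = 544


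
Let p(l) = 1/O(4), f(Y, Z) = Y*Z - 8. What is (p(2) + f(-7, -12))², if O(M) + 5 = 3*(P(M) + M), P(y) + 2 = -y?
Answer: 697225/121 ≈ 5762.2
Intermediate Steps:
f(Y, Z) = -8 + Y*Z
P(y) = -2 - y
O(M) = -11 (O(M) = -5 + 3*((-2 - M) + M) = -5 + 3*(-2) = -5 - 6 = -11)
p(l) = -1/11 (p(l) = 1/(-11) = -1/11)
(p(2) + f(-7, -12))² = (-1/11 + (-8 - 7*(-12)))² = (-1/11 + (-8 + 84))² = (-1/11 + 76)² = (835/11)² = 697225/121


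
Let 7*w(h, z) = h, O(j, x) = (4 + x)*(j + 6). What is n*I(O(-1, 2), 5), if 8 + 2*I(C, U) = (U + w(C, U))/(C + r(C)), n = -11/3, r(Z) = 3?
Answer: 1783/126 ≈ 14.151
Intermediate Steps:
O(j, x) = (4 + x)*(6 + j)
w(h, z) = h/7
n = -11/3 (n = -11*⅓ = -11/3 ≈ -3.6667)
I(C, U) = -4 + (U + C/7)/(2*(3 + C)) (I(C, U) = -4 + ((U + C/7)/(C + 3))/2 = -4 + ((U + C/7)/(3 + C))/2 = -4 + (U + C/7)/(2*(3 + C)))
n*I(O(-1, 2), 5) = -11*(-168 - 55*(24 + 4*(-1) + 6*2 - 1*2) + 7*5)/(42*(3 + (24 + 4*(-1) + 6*2 - 1*2))) = -11*(-168 - 55*(24 - 4 + 12 - 2) + 35)/(42*(3 + (24 - 4 + 12 - 2))) = -11*(-168 - 55*30 + 35)/(42*(3 + 30)) = -11*(-168 - 1650 + 35)/(42*33) = -11*(-1783)/(42*33) = -11/3*(-1783/462) = 1783/126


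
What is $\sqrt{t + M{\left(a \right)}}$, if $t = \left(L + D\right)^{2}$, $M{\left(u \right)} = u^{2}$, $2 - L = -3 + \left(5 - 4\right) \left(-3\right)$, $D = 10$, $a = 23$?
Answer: $\sqrt{853} \approx 29.206$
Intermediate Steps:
$L = 8$ ($L = 2 - \left(-3 + \left(5 - 4\right) \left(-3\right)\right) = 2 - \left(-3 + 1 \left(-3\right)\right) = 2 - \left(-3 - 3\right) = 2 - -6 = 2 + 6 = 8$)
$t = 324$ ($t = \left(8 + 10\right)^{2} = 18^{2} = 324$)
$\sqrt{t + M{\left(a \right)}} = \sqrt{324 + 23^{2}} = \sqrt{324 + 529} = \sqrt{853}$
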